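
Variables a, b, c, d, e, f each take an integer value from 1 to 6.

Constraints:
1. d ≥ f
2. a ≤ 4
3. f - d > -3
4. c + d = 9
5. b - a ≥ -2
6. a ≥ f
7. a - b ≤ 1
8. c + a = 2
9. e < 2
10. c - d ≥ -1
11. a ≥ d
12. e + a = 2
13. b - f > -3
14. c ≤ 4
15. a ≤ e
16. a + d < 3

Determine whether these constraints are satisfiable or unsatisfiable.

From constraint 14: c ≤ 4. From constraints 2 and 11: d ≤ a ≤ 4. Hence c + d ≤ 8. But constraint 4 requires c + d = 9, and 9 > 8. Contradiction.

Unsatisfiable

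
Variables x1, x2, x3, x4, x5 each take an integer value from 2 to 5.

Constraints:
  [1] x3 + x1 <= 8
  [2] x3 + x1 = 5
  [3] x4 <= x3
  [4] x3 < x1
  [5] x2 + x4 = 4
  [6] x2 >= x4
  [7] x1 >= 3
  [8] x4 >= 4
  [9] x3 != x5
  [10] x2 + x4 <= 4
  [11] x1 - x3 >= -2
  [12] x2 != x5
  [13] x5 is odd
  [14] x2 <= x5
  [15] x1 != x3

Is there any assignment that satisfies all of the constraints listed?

Unsatisfiable

From constraints 3 and 8: x3 ≥ x4 ≥ 4. From constraint 7: x1 ≥ 3. Hence x3 + x1 ≥ 7. But constraint 2 requires x3 + x1 = 5, and 5 < 7. Contradiction.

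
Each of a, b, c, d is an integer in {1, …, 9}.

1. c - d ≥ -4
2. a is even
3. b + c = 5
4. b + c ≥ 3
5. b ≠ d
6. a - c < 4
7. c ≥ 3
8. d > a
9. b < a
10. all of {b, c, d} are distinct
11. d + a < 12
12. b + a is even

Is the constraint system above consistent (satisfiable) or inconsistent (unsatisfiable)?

Satisfiable

One satisfying assignment is a = 4, b = 2, c = 3, d = 7.
For the less obvious constraints — constraint 1: c - d = -4; constraint 3: b + c = 5 — and the others hold by inspection.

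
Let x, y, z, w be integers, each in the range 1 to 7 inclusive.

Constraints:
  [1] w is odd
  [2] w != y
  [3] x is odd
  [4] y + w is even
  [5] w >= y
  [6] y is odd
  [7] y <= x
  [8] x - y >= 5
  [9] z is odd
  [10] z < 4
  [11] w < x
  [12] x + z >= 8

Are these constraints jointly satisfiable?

Satisfiable

Try x = 7, y = 1, z = 1, w = 3.
Check constraint 8: x - y = 6; constraint 12: x + z = 8. The remaining constraints are straightforward to verify.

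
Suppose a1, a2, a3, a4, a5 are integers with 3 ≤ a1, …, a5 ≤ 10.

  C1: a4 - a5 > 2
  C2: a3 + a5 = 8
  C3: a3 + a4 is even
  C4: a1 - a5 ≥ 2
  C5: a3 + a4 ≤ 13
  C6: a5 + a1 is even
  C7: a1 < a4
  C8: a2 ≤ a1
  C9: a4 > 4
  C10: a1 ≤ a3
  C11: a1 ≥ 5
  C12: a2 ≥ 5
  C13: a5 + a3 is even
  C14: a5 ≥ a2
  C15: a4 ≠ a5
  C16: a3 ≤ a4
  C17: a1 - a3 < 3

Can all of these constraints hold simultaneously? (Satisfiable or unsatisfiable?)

From constraints 10 and 11: a3 ≥ a1 ≥ 5. From constraints 12 and 14: a5 ≥ a2 ≥ 5. Hence a3 + a5 ≥ 10. But constraint 2 requires a3 + a5 = 8, and 8 < 10. Contradiction.

Unsatisfiable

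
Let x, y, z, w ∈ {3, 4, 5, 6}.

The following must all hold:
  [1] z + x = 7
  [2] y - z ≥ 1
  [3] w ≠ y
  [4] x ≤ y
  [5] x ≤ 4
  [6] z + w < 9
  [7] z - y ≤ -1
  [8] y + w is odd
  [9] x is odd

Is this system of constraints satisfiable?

Try x = 3, y = 6, z = 4, w = 3.
Check constraint 1: z + x = 7; constraint 2: y - z = 2. The remaining constraints are straightforward to verify.

Satisfiable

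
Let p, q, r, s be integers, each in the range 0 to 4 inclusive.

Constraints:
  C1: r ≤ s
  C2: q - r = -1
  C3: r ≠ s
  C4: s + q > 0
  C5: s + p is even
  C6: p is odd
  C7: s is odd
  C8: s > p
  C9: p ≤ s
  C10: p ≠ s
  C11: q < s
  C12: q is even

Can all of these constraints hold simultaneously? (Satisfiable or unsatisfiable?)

Take p = 1, q = 0, r = 1, s = 3. Then constraint 2: q - r = -1; constraint 4: s + q = 3; constraint 5: s + p = 4 is even, and every other listed constraint is also met.

Satisfiable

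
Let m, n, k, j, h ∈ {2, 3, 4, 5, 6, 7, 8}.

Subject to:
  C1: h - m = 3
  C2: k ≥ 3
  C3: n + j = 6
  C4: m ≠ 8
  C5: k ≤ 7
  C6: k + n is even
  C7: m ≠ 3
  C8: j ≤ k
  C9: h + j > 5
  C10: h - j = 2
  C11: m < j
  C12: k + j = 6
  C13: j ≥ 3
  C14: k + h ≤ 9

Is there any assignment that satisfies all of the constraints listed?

Satisfiable

The assignment m = 2, n = 3, k = 3, j = 3, h = 5 works:
  constraint 1 holds since h - m = 3.
  constraint 3 holds since n + j = 6.
The rest check out directly.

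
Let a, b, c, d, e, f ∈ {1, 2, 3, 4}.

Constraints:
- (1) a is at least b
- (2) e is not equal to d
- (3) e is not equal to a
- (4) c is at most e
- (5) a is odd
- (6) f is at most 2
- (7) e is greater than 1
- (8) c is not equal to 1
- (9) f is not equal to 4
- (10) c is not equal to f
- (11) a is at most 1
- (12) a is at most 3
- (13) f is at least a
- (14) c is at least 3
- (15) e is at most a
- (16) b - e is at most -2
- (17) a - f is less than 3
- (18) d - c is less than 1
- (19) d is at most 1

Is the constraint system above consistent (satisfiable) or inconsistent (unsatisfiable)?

Unsatisfiable

From constraints 4 and 14: e ≥ c and c ≥ 3, so e ≥ 3. From constraints 11 and 15: e ≤ a and a ≤ 1, so e ≤ 1. But 1 < 3, so no value of e works.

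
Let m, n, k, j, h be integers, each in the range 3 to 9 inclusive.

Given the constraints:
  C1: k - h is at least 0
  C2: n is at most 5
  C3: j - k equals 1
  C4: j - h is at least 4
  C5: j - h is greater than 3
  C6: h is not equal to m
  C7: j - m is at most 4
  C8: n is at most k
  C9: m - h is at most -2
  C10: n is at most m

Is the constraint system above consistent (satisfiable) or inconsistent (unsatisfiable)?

Constraints 4, 7, and 9 give j − h ≥ 4, h − m ≥ 2, m − j ≥ -4.
Adding all 3 inequalities: the left sides telescope to 0, and the right sides sum to 4 + 2 + (-4) = 2. So 0 ≥ 2, which is false.

Unsatisfiable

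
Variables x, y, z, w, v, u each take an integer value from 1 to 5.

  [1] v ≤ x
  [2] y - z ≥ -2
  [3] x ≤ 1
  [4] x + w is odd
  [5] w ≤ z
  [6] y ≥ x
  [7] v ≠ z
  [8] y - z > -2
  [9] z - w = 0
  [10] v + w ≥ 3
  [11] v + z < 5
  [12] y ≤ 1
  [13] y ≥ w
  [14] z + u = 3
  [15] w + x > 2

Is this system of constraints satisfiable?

Unsatisfiable

From constraints 1 and 3: v ≤ x ≤ 1. From constraints 12 and 13: w ≤ y ≤ 1. Hence v + w ≤ 2. But constraint 10 requires v + w ≥ 3, and 3 > 2. Contradiction.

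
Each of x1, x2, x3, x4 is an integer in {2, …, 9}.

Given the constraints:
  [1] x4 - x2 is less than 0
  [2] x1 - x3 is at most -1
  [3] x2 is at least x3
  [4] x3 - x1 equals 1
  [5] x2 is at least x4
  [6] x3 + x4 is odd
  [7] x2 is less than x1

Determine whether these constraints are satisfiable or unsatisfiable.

Constraints 2, 3, and 7 give x3 ≤ x2, x2 < x1, x1 < x3. Chaining: x3 ≤ x2 < x1 < x3, which forces x3 < x3 — impossible.

Unsatisfiable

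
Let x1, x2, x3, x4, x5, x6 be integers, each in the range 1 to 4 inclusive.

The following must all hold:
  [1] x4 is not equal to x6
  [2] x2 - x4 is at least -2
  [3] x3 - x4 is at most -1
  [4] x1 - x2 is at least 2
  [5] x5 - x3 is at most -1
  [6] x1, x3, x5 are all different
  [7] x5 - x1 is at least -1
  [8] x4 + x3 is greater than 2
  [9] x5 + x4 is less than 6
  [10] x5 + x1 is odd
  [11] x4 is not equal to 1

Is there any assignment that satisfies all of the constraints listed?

Constraints 2, 3, 4, 5, and 7 give x4 − x3 ≥ 1, x3 − x5 ≥ 1, x5 − x1 ≥ -1, x1 − x2 ≥ 2, x2 − x4 ≥ -2.
Adding all 5 inequalities: the left sides telescope to 0, and the right sides sum to 1 + 1 + (-1) + 2 + (-2) = 1. So 0 ≥ 1, which is false.

Unsatisfiable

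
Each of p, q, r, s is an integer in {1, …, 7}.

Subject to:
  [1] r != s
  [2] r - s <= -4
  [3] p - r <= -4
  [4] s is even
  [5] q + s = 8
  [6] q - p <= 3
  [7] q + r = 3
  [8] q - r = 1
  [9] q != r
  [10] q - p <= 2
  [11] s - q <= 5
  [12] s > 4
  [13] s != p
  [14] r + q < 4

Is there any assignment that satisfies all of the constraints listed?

Constraints 2, 3, 10, and 11 give q − s ≥ -5, s − r ≥ 4, r − p ≥ 4, p − q ≥ -2.
Adding all 4 inequalities: the left sides telescope to 0, and the right sides sum to (-5) + 4 + 4 + (-2) = 1. So 0 ≥ 1, which is false.

Unsatisfiable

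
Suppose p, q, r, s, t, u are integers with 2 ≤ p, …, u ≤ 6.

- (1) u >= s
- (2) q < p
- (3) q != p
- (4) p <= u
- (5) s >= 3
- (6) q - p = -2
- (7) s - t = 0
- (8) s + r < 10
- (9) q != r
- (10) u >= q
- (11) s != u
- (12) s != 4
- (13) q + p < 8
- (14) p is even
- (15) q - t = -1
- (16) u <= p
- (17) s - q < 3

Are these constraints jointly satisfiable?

Setting (p, q, r, s, t, u) = (4, 2, 4, 3, 3, 4) satisfies everything: constraint 6: q - p = -2; constraint 7: s - t = 0; constraint 8: s + r = 7, and the others follow.

Satisfiable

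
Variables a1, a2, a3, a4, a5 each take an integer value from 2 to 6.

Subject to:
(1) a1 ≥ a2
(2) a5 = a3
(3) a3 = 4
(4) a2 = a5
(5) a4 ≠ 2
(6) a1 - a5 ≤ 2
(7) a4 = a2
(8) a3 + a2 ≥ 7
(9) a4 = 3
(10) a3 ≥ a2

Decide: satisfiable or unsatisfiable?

Constraint 9 fixes a4 = 3 and constraint 3 fixes a3 = 4. Constraints 2, 4, and 7 give a4 = a2 = a5 = a3, so a4 = a3. But 3 ≠ 4 — contradiction.

Unsatisfiable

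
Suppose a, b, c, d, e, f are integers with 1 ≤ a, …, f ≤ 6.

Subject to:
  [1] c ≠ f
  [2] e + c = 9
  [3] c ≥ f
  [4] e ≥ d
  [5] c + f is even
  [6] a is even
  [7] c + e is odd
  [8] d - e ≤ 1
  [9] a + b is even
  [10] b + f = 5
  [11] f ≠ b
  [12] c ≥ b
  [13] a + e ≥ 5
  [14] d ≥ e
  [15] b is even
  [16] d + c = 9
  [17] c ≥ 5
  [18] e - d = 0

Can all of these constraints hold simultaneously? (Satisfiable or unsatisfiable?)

Take a = 4, b = 4, c = 5, d = 4, e = 4, f = 1. Then constraint 2: e + c = 9; constraint 8: d - e = 0; constraint 10: b + f = 5, and every other listed constraint is also met.

Satisfiable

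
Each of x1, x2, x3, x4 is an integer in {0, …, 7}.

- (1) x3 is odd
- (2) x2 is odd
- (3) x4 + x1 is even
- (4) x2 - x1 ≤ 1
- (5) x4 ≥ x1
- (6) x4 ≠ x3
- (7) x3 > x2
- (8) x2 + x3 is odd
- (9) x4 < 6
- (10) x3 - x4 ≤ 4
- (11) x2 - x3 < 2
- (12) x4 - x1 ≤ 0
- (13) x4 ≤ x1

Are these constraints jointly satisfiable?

Constraint 2 makes x2 odd and constraint 1 makes x3 odd, so x2 + x3 must be even. Constraint 8 says x2 + x3 is odd — contradiction.

Unsatisfiable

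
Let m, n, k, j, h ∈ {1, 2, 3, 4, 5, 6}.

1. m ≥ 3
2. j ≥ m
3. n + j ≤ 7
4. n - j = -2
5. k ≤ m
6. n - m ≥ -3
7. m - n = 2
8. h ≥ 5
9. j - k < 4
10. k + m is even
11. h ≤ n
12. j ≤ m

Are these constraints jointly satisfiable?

Unsatisfiable

From constraints 8 and 11: n ≥ h ≥ 5. From constraints 1 and 2: j ≥ m ≥ 3. Hence n + j ≥ 8. But constraint 3 requires n + j ≤ 7, and 7 < 8. Contradiction.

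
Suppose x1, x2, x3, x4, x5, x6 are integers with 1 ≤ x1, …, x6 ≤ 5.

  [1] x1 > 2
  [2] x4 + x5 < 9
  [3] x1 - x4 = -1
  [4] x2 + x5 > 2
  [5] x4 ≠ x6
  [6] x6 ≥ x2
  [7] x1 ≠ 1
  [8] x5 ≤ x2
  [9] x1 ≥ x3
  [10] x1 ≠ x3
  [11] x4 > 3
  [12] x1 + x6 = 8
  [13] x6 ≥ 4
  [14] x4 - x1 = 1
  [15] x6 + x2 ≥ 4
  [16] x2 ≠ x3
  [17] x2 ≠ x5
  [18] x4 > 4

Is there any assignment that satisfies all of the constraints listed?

Satisfiable

Setting (x1, x2, x3, x4, x5, x6) = (4, 3, 2, 5, 2, 4) satisfies everything: constraint 2: x4 + x5 = 7; constraint 3: x1 - x4 = -1, and the others follow.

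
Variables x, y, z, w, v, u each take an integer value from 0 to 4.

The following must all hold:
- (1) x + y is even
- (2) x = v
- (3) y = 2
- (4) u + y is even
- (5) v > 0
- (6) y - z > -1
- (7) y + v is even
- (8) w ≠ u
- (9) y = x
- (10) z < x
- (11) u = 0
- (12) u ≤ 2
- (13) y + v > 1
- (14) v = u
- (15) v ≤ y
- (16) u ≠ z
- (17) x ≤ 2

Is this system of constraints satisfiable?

Constraint 3 fixes y = 2 and constraint 11 fixes u = 0. Constraints 2, 9, and 14 give y = x = v = u, so y = u. But 2 ≠ 0 — contradiction.

Unsatisfiable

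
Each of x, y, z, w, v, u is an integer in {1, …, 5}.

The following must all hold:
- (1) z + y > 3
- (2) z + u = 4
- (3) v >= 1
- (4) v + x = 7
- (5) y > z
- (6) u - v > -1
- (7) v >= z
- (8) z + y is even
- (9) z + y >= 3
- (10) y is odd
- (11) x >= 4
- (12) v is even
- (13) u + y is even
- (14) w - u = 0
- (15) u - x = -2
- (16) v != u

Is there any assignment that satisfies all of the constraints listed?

Satisfiable

The assignment x = 5, y = 3, z = 1, w = 3, v = 2, u = 3 works:
  constraint 1 holds since z + y = 4.
  constraint 2 holds since z + u = 4.
  constraint 4 holds since v + x = 7.
The rest check out directly.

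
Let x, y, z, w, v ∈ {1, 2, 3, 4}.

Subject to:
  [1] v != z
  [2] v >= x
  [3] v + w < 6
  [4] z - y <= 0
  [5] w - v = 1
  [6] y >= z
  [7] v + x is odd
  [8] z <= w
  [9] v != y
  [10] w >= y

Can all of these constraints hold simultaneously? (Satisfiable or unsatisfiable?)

Try x = 1, y = 1, z = 1, w = 3, v = 2.
Check constraint 3: v + w = 5; constraint 4: z - y = 0. The remaining constraints are straightforward to verify.

Satisfiable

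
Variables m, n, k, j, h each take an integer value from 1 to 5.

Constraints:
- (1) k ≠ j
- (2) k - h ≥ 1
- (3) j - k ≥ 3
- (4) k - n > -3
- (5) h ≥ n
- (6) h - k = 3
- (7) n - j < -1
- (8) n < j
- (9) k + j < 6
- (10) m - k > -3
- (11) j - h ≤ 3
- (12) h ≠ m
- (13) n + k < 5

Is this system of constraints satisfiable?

Unsatisfiable

Constraints 2, 3, and 11 give h − j ≥ -3, j − k ≥ 3, k − h ≥ 1.
Adding all 3 inequalities: the left sides telescope to 0, and the right sides sum to (-3) + 3 + 1 = 1. So 0 ≥ 1, which is false.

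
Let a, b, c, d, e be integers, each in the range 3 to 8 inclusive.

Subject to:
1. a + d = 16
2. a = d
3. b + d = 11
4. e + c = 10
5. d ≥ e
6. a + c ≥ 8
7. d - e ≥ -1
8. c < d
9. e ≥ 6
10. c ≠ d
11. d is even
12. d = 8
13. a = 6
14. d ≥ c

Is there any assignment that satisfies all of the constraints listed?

Constraint 13 fixes a = 6 and constraint 12 fixes d = 8, but constraint 2 requires a = d. Since 6 ≠ 8, contradiction.

Unsatisfiable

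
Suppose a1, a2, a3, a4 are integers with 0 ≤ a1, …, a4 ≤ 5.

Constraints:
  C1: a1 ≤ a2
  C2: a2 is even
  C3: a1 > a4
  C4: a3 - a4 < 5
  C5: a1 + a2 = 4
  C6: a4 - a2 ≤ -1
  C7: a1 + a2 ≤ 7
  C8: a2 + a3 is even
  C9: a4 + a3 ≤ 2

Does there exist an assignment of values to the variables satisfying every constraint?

Satisfiable

Setting (a1, a2, a3, a4) = (2, 2, 2, 0) satisfies everything: constraint 4: a3 - a4 = 2; constraint 5: a1 + a2 = 4; constraint 6: a4 - a2 = -2, and the others follow.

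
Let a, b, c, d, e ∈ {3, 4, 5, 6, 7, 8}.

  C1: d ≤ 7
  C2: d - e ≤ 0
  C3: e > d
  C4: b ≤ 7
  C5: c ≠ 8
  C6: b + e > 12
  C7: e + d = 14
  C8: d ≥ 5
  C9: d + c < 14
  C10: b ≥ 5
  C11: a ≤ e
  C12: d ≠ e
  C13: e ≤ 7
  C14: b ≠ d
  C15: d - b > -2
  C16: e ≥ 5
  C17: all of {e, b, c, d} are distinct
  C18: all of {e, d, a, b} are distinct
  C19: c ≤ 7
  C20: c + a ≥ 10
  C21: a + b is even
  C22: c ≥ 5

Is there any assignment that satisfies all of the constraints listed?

Unsatisfiable

Constraints 1, 4, 8, 10, 13, 16, 19, and 22 confine each of e, b, c, d to the 3 values {5, …, 7}.
Constraint 17 requires all 4 of them to be distinct, but only 3 values are available — impossible by the pigeonhole principle.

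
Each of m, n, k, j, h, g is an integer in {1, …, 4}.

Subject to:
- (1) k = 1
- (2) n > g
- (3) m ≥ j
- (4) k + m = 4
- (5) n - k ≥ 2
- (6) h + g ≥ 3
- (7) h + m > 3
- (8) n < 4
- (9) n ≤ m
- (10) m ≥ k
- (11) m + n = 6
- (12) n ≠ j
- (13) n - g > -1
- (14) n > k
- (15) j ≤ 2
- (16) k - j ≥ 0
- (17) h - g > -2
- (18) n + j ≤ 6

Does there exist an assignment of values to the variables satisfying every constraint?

One satisfying assignment is m = 3, n = 3, k = 1, j = 1, h = 1, g = 2.
For the less obvious constraints — constraint 4: k + m = 4; constraint 5: n - k = 2 — and the others hold by inspection.

Satisfiable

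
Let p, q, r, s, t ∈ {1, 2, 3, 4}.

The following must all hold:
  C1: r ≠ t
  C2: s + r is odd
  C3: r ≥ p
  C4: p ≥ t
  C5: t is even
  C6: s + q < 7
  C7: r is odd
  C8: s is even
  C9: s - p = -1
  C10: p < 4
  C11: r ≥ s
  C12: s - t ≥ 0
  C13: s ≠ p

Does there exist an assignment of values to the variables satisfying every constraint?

Try p = 3, q = 2, r = 3, s = 2, t = 2.
Check constraint 6: s + q = 4; constraint 9: s - p = -1; constraint 12: s - t = 0. The remaining constraints are straightforward to verify.

Satisfiable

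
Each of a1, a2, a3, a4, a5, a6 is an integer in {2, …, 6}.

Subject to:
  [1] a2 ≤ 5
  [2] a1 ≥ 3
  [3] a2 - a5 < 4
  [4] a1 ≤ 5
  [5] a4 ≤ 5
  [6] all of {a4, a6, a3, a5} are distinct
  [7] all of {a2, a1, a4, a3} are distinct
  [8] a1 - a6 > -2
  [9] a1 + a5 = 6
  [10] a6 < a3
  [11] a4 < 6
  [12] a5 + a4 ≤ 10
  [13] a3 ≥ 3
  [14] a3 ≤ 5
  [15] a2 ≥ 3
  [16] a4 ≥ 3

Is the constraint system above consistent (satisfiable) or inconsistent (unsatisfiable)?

Constraints 1, 2, 4, 5, 13, 14, 15, and 16 confine each of a2, a1, a4, a3 to the 3 values {3, …, 5}.
Constraint 7 requires all 4 of them to be distinct, but only 3 values are available — impossible by the pigeonhole principle.

Unsatisfiable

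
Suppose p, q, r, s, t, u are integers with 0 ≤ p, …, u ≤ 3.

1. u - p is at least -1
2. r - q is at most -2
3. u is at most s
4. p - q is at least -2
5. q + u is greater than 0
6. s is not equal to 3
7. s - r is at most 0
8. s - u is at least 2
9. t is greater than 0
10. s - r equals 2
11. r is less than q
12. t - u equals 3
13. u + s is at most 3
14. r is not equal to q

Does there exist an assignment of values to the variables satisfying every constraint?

Unsatisfiable

Constraints 1, 2, 4, 7, and 8 give p − q ≥ -2, q − r ≥ 2, r − s ≥ 0, s − u ≥ 2, u − p ≥ -1.
Adding all 5 inequalities: the left sides telescope to 0, and the right sides sum to (-2) + 2 + 0 + 2 + (-1) = 1. So 0 ≥ 1, which is false.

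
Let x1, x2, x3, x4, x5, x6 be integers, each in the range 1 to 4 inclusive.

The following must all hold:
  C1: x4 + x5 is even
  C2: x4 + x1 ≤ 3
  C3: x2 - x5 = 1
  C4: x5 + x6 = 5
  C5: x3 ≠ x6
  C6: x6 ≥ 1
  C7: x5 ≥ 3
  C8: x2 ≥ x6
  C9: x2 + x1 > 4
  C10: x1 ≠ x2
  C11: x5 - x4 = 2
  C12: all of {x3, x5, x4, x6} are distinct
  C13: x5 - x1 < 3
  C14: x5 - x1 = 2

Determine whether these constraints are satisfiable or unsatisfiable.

Satisfiable

Setting (x1, x2, x3, x4, x5, x6) = (1, 4, 4, 1, 3, 2) satisfies everything: constraint 2: x4 + x1 = 2; constraint 3: x2 - x5 = 1; constraint 4: x5 + x6 = 5, and the others follow.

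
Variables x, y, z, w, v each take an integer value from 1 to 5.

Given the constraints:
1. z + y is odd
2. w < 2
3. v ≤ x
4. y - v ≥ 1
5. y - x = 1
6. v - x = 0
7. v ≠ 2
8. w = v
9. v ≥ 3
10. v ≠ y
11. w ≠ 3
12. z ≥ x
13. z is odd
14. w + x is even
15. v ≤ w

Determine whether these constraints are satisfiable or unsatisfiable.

Unsatisfiable

From constraints 9 and 15: w ≥ v and v ≥ 3, so w ≥ 3. From constraint 2: w ≤ 1. But 1 < 3, so no value of w works.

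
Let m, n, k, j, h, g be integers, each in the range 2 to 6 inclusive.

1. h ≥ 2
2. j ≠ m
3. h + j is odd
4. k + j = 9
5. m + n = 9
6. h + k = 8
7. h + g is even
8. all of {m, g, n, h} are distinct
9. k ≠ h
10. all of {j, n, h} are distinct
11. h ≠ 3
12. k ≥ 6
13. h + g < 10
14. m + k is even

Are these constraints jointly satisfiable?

Satisfiable

Try m = 4, n = 5, k = 6, j = 3, h = 2, g = 6.
Check constraint 4: k + j = 9; constraint 5: m + n = 9. The remaining constraints are straightforward to verify.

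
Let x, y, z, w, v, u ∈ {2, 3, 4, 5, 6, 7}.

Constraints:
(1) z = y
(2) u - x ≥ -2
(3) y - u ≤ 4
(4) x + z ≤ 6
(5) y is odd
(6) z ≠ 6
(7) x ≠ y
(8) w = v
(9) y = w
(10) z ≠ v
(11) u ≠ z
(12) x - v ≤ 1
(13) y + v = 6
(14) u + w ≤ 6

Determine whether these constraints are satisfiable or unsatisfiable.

From constraints 1, 8, and 9, z = y = w = v, so z = v. But constraint 10 says z ≠ v. Contradiction.

Unsatisfiable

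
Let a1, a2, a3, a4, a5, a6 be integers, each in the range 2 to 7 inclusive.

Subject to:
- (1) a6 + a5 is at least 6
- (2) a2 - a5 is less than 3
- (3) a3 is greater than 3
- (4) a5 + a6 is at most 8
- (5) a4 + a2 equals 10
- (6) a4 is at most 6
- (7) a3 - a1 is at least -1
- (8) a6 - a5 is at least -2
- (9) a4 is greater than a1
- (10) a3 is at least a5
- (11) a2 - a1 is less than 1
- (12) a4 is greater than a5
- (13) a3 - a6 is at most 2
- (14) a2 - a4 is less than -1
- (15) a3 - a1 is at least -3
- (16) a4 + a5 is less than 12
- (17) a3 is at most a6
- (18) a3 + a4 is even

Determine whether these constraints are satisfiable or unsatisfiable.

Take a1 = 4, a2 = 4, a3 = 4, a4 = 6, a5 = 4, a6 = 4. Then constraint 1: a6 + a5 = 8; constraint 2: a2 - a5 = 0, and every other listed constraint is also met.

Satisfiable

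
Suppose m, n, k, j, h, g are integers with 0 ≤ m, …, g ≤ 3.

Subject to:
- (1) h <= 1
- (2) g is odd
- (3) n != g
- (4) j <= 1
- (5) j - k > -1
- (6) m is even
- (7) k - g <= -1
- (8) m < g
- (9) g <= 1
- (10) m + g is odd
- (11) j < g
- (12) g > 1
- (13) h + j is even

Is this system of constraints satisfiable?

From constraint 12: g ≥ 2. From constraint 9: g ≤ 1. But 1 < 2, so no value of g works.

Unsatisfiable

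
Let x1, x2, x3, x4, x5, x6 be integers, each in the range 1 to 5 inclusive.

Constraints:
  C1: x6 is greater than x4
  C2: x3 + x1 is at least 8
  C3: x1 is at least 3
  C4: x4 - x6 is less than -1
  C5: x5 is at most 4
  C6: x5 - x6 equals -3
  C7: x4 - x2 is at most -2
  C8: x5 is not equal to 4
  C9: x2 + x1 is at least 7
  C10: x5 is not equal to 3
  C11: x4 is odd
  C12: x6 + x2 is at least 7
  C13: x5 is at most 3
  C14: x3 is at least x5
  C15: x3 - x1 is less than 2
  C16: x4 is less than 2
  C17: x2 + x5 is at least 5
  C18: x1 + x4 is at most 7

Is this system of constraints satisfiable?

Take x1 = 5, x2 = 4, x3 = 5, x4 = 1, x5 = 1, x6 = 4. Then constraint 2: x3 + x1 = 10; constraint 4: x4 - x6 = -3; constraint 6: x5 - x6 = -3, and every other listed constraint is also met.

Satisfiable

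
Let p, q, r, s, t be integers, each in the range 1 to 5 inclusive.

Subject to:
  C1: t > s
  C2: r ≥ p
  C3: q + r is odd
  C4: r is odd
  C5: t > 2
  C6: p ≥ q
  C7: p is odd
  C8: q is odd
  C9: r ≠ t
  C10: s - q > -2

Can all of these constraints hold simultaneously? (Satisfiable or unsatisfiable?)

Unsatisfiable

Constraint 8 makes q odd and constraint 4 makes r odd, so q + r must be even. Constraint 3 says q + r is odd — contradiction.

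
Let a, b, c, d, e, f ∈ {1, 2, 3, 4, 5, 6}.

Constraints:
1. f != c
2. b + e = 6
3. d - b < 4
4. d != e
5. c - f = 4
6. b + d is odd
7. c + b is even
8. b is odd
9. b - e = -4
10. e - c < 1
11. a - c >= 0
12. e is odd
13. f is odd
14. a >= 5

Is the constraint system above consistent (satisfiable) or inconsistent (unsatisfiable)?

One satisfying assignment is a = 5, b = 1, c = 5, d = 4, e = 5, f = 1.
For the less obvious constraints — constraint 2: b + e = 6; constraint 3: d - b = 3 — and the others hold by inspection.

Satisfiable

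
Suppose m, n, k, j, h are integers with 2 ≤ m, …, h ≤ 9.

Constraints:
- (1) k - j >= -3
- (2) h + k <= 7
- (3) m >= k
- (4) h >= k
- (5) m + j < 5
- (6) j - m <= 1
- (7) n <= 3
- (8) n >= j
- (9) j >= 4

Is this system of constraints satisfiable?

Unsatisfiable

From constraint 9: j ≥ 4. From constraints 7 and 8: j ≤ n and n ≤ 3, so j ≤ 3. But 3 < 4, so no value of j works.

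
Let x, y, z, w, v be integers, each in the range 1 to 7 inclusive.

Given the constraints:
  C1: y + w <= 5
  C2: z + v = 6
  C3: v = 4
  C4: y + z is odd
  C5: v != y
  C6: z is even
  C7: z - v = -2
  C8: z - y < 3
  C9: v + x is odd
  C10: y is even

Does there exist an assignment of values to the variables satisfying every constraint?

Constraint 10 makes y even and constraint 6 makes z even, so y + z must be even. Constraint 4 says y + z is odd — contradiction.

Unsatisfiable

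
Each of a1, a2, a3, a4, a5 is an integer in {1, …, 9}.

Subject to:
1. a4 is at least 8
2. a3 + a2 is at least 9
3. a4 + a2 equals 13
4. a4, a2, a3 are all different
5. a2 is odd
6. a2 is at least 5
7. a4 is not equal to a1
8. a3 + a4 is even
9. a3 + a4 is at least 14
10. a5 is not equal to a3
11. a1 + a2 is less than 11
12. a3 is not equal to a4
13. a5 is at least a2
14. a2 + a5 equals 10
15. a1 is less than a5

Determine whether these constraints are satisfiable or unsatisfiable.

Satisfiable

The assignment a1 = 4, a2 = 5, a3 = 6, a4 = 8, a5 = 5 works:
  constraint 2 holds since a3 + a2 = 11.
  constraint 3 holds since a4 + a2 = 13.
  constraint 9 holds since a3 + a4 = 14.
The rest check out directly.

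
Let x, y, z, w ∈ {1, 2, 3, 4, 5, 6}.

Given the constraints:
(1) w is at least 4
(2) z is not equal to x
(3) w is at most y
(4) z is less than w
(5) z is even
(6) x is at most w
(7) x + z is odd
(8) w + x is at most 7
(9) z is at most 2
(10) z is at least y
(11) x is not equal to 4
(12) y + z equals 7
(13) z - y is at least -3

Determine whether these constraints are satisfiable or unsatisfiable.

From constraints 1 and 3: y ≥ w and w ≥ 4, so y ≥ 4. From constraints 9 and 10: y ≤ z and z ≤ 2, so y ≤ 2. But 2 < 4, so no value of y works.

Unsatisfiable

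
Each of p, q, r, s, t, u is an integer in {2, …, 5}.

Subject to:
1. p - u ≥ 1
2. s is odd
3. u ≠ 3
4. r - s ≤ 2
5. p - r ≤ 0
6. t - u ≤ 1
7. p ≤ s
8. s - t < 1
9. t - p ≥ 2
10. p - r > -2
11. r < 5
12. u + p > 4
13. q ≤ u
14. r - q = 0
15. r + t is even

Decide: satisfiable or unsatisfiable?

Unsatisfiable

Constraints 1, 6, and 9 give u − t ≥ -1, t − p ≥ 2, p − u ≥ 1.
Adding all 3 inequalities: the left sides telescope to 0, and the right sides sum to (-1) + 2 + 1 = 2. So 0 ≥ 2, which is false.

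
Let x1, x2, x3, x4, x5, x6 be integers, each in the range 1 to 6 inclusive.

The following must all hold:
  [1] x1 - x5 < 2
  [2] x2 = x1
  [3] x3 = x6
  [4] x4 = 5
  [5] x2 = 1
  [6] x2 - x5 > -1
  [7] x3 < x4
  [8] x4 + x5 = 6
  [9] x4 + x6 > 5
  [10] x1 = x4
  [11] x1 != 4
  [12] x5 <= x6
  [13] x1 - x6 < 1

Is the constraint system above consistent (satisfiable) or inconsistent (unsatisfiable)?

Unsatisfiable

Constraint 5 fixes x2 = 1 and constraint 4 fixes x4 = 5. Constraints 2 and 10 give x2 = x1 = x4, so x2 = x4. But 1 ≠ 5 — contradiction.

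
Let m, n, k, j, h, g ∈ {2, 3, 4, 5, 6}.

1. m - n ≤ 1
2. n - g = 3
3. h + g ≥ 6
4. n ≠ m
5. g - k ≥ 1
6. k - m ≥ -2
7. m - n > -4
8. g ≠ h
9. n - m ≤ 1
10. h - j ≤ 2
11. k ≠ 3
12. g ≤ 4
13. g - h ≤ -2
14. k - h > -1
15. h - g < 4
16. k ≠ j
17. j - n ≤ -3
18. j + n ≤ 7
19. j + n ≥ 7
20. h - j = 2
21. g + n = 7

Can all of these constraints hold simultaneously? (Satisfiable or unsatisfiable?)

Constraints 5, 6, 9, 10, 13, and 17 give k − m ≥ -2, m − n ≥ -1, n − j ≥ 3, j − h ≥ -2, h − g ≥ 2, g − k ≥ 1.
Adding all 6 inequalities: the left sides telescope to 0, and the right sides sum to (-2) + (-1) + 3 + (-2) + 2 + 1 = 1. So 0 ≥ 1, which is false.

Unsatisfiable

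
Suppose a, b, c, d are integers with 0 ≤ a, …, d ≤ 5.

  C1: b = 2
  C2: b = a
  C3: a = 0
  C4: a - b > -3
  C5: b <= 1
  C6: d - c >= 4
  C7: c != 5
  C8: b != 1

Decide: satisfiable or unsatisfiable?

Constraint 1 fixes b = 2 and constraint 3 fixes a = 0, but constraint 2 requires b = a. Since 2 ≠ 0, contradiction.

Unsatisfiable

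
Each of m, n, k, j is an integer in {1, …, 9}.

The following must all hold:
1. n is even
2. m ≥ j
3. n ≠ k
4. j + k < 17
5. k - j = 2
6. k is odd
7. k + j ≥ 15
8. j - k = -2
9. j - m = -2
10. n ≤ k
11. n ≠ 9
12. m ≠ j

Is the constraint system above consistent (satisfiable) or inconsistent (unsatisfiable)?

Satisfiable

One satisfying assignment is m = 9, n = 6, k = 9, j = 7.
For the less obvious constraints — constraint 4: j + k = 16; constraint 5: k - j = 2; constraint 7: k + j = 16 — and the others hold by inspection.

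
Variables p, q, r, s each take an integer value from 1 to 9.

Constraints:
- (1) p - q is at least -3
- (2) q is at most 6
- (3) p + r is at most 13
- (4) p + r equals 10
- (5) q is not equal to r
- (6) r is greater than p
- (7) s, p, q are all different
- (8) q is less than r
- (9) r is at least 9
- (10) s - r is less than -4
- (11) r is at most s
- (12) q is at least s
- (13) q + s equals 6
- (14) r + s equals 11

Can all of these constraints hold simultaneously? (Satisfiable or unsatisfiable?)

Unsatisfiable

From constraints 9 and 11: s ≥ r and r ≥ 9, so s ≥ 9. From constraints 2 and 12: s ≤ q and q ≤ 6, so s ≤ 6. But 6 < 9, so no value of s works.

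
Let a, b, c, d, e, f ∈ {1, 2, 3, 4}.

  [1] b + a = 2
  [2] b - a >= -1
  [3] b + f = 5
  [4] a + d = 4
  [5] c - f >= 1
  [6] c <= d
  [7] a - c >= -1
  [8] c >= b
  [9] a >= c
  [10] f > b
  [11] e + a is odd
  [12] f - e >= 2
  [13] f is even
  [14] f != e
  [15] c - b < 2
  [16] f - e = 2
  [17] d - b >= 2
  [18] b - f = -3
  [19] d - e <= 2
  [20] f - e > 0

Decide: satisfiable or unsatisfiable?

Unsatisfiable

Constraints 2, 5, 7, 12, 17, and 19 give b − a ≥ -1, a − c ≥ -1, c − f ≥ 1, f − e ≥ 2, e − d ≥ -2, d − b ≥ 2.
Adding all 6 inequalities: the left sides telescope to 0, and the right sides sum to (-1) + (-1) + 1 + 2 + (-2) + 2 = 1. So 0 ≥ 1, which is false.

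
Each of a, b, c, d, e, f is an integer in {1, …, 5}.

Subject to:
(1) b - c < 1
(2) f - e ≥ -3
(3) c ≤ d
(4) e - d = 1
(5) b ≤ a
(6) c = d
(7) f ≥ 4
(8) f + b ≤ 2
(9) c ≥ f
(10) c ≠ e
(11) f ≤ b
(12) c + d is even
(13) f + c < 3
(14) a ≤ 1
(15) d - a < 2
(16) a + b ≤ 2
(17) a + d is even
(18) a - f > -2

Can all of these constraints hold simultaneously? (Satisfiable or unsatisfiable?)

From constraints 7 and 11: b ≥ f and f ≥ 4, so b ≥ 4. From constraints 5 and 14: b ≤ a and a ≤ 1, so b ≤ 1. But 1 < 4, so no value of b works.

Unsatisfiable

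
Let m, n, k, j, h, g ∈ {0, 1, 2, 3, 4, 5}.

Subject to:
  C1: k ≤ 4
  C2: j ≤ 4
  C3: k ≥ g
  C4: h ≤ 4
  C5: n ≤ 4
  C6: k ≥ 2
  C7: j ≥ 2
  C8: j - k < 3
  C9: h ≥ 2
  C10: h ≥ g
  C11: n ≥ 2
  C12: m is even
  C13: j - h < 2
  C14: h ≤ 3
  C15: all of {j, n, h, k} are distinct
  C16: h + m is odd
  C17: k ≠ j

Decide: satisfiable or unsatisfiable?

Constraints 1, 2, 4, 5, 6, 7, 9, and 11 confine each of j, n, h, k to the 3 values {2, …, 4}.
Constraint 15 requires all 4 of them to be distinct, but only 3 values are available — impossible by the pigeonhole principle.

Unsatisfiable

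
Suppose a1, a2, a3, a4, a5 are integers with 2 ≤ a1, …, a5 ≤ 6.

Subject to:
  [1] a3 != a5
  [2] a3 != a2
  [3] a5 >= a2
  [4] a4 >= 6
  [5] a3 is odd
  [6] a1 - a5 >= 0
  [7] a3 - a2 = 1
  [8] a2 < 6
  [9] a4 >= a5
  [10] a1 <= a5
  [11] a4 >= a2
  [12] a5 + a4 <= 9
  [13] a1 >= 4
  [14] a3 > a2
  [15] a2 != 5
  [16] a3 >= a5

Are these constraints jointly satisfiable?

From constraints 10 and 13: a5 ≥ a1 ≥ 4. From constraint 4: a4 ≥ 6. Hence a5 + a4 ≥ 10. But constraint 12 requires a5 + a4 ≤ 9, and 9 < 10. Contradiction.

Unsatisfiable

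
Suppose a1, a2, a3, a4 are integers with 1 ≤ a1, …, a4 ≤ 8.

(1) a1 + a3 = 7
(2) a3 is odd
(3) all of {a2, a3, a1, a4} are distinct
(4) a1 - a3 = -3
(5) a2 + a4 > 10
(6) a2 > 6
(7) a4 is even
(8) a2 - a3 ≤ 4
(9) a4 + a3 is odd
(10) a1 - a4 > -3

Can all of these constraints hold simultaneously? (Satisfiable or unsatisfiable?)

One satisfying assignment is a1 = 2, a2 = 7, a3 = 5, a4 = 4.
For the less obvious constraints — constraint 1: a1 + a3 = 7; constraint 4: a1 - a3 = -3; constraint 5: a2 + a4 = 11 — and the others hold by inspection.

Satisfiable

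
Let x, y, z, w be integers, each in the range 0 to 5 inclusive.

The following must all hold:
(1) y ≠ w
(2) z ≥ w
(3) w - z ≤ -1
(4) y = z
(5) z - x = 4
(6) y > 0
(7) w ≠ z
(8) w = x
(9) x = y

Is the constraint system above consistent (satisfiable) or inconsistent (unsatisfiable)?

Unsatisfiable

From constraints 4, 8, and 9, w = x = y = z, so w = z. But constraint 7 says w ≠ z. Contradiction.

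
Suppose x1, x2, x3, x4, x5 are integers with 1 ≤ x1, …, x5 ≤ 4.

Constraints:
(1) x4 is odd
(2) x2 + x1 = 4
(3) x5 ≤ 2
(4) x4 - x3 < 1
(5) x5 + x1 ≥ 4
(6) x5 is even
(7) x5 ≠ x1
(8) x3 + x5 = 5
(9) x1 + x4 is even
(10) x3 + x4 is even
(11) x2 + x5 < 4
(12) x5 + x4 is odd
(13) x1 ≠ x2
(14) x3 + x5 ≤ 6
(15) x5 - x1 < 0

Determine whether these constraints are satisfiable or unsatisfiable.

Try x1 = 3, x2 = 1, x3 = 3, x4 = 1, x5 = 2.
Check constraint 2: x2 + x1 = 4; constraint 4: x4 - x3 = -2; constraint 5: x5 + x1 = 5. The remaining constraints are straightforward to verify.

Satisfiable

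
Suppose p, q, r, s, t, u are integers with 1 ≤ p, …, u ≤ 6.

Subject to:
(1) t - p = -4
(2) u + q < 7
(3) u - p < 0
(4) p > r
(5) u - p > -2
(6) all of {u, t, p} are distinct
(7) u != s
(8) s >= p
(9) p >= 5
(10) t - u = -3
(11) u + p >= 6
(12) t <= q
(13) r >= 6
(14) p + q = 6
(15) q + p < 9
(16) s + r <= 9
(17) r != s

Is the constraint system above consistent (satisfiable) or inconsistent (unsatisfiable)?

Unsatisfiable

From constraints 8 and 9: s ≥ p ≥ 5. From constraint 13: r ≥ 6. Hence s + r ≥ 11. But constraint 16 requires s + r ≤ 9, and 9 < 11. Contradiction.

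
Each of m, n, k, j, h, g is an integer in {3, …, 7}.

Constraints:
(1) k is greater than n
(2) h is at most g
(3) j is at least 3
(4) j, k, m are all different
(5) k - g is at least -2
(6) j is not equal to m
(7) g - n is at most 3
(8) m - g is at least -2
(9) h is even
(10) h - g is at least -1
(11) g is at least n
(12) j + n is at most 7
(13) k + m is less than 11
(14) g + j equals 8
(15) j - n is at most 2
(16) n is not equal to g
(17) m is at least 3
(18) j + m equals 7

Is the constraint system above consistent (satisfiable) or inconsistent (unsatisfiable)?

The assignment m = 4, n = 4, k = 5, j = 3, h = 4, g = 5 works:
  constraint 5 holds since k - g = 0.
  constraint 7 holds since g - n = 1.
  constraint 8 holds since m - g = -1.
The rest check out directly.

Satisfiable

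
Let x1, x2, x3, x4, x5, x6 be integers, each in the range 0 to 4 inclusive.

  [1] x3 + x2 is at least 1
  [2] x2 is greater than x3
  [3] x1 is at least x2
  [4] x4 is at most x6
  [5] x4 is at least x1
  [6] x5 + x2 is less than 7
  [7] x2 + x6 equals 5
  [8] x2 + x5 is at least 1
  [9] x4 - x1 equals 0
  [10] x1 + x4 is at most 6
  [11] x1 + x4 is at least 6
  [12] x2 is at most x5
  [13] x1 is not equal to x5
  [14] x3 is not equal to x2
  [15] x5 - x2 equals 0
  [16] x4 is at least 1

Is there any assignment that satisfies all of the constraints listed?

Satisfiable

Try x1 = 3, x2 = 2, x3 = 0, x4 = 3, x5 = 2, x6 = 3.
Check constraint 1: x3 + x2 = 2; constraint 6: x5 + x2 = 4. The remaining constraints are straightforward to verify.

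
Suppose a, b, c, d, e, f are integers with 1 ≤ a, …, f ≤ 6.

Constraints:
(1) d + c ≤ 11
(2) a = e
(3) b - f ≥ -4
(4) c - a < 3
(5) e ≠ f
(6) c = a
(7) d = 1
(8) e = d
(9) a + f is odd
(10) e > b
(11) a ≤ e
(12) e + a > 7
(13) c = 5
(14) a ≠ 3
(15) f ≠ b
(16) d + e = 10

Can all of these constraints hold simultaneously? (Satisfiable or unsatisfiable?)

Constraint 13 fixes c = 5 and constraint 7 fixes d = 1. Constraints 2, 6, and 8 give c = a = e = d, so c = d. But 5 ≠ 1 — contradiction.

Unsatisfiable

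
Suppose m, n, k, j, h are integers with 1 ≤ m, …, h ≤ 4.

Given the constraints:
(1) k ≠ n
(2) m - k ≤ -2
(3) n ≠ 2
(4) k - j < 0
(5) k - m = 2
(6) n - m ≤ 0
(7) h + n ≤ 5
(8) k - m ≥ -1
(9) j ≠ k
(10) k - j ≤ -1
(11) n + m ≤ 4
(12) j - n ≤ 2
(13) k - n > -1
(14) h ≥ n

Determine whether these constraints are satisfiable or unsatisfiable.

Unsatisfiable

Constraints 2, 6, 10, and 12 give j − k ≥ 1, k − m ≥ 2, m − n ≥ 0, n − j ≥ -2.
Adding all 4 inequalities: the left sides telescope to 0, and the right sides sum to 1 + 2 + 0 + (-2) = 1. So 0 ≥ 1, which is false.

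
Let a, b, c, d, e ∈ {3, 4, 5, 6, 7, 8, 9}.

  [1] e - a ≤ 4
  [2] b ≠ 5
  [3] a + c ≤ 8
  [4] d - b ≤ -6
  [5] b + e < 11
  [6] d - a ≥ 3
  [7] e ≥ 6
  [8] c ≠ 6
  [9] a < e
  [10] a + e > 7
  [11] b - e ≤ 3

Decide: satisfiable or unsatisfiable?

Unsatisfiable

Constraints 1, 4, 6, and 11 give d − a ≥ 3, a − e ≥ -4, e − b ≥ -3, b − d ≥ 6.
Adding all 4 inequalities: the left sides telescope to 0, and the right sides sum to 3 + (-4) + (-3) + 6 = 2. So 0 ≥ 2, which is false.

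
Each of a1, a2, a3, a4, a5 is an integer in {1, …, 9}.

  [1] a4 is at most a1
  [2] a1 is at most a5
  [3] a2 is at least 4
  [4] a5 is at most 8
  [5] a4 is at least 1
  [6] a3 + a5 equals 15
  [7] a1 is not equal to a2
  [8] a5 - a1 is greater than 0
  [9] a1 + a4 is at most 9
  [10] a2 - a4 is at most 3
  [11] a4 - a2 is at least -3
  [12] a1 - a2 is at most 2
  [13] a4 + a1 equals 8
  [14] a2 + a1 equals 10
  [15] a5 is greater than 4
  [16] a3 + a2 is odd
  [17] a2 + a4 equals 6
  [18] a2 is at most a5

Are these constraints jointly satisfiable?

Try a1 = 6, a2 = 4, a3 = 7, a4 = 2, a5 = 8.
Check constraint 6: a3 + a5 = 15; constraint 8: a5 - a1 = 2. The remaining constraints are straightforward to verify.

Satisfiable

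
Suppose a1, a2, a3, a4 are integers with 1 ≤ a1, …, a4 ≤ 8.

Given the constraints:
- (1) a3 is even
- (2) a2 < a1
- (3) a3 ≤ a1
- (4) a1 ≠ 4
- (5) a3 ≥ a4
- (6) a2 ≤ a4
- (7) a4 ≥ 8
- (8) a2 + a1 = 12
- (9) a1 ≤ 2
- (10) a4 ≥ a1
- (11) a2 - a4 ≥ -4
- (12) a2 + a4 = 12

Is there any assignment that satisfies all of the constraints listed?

Unsatisfiable

From constraints 5 and 7: a3 ≥ a4 and a4 ≥ 8, so a3 ≥ 8. From constraints 3 and 9: a3 ≤ a1 and a1 ≤ 2, so a3 ≤ 2. But 2 < 8, so no value of a3 works.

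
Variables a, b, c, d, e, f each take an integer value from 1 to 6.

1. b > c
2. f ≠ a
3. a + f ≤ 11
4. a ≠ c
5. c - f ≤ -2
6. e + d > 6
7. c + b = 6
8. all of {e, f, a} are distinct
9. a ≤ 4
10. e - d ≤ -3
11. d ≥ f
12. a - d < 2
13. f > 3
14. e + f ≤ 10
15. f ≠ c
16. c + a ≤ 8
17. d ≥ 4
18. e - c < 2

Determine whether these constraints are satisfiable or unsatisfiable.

The assignment a = 4, b = 5, c = 1, d = 5, e = 2, f = 5 works:
  constraint 3 holds since a + f = 9.
  constraint 5 holds since c - f = -4.
The rest check out directly.

Satisfiable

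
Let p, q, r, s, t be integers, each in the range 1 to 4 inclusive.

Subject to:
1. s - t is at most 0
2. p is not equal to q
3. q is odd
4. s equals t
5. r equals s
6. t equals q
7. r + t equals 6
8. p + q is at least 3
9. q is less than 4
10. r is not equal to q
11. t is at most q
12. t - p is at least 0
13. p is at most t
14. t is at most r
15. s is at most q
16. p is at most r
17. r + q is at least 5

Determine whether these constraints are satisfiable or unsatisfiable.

Unsatisfiable

From constraints 4, 5, and 6, r = s = t = q, so r = q. But constraint 10 says r ≠ q. Contradiction.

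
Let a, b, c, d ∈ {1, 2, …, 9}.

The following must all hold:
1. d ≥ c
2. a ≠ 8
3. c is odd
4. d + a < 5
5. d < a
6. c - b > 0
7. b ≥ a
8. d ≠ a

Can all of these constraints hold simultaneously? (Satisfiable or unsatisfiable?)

Constraints 1, 5, 6, and 7 give a ≤ b, b < c, c ≤ d, d < a. Chaining: a ≤ b < c ≤ d < a, which forces a < a — impossible.

Unsatisfiable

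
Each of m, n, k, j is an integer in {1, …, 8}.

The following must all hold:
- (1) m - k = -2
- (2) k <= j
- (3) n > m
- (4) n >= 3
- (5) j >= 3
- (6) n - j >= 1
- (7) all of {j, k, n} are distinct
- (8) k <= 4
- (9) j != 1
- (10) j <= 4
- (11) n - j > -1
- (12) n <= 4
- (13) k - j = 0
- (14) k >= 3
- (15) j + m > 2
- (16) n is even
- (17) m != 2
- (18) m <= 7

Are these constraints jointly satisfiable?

Unsatisfiable

Constraints 4, 5, 8, 10, 12, and 14 confine each of j, k, n to the 2 values {3, 4}.
Constraint 7 requires all 3 of them to be distinct, but only 2 values are available — impossible by the pigeonhole principle.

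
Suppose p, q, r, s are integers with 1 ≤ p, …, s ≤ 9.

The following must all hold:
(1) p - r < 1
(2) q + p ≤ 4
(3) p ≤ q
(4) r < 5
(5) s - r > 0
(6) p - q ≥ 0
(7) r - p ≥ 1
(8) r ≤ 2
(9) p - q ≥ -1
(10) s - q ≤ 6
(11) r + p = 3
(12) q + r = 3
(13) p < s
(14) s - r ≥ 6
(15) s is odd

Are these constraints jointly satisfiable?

Unsatisfiable

Constraints 6, 7, 10, and 14 give s − r ≥ 6, r − p ≥ 1, p − q ≥ 0, q − s ≥ -6.
Adding all 4 inequalities: the left sides telescope to 0, and the right sides sum to 6 + 1 + 0 + (-6) = 1. So 0 ≥ 1, which is false.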